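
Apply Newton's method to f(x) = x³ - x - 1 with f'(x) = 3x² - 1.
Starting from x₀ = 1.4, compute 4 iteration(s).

f(x) = x³ - x - 1
f'(x) = 3x² - 1
x₀ = 1.4

Newton-Raphson formula: x_{n+1} = x_n - f(x_n)/f'(x_n)

Iteration 1:
  f(1.400000) = 0.344000
  f'(1.400000) = 4.880000
  x_1 = 1.400000 - 0.344000/4.880000 = 1.329508
Iteration 2:
  f(1.329508) = 0.020520
  f'(1.329508) = 4.302776
  x_2 = 1.329508 - 0.020520/4.302776 = 1.324739
Iteration 3:
  f(1.324739) = 0.000091
  f'(1.324739) = 4.264802
  x_3 = 1.324739 - 0.000091/4.264802 = 1.324718
Iteration 4:
  f(1.324718) = 0.000000
  f'(1.324718) = 4.264633
  x_4 = 1.324718 - 0.000000/4.264633 = 1.324718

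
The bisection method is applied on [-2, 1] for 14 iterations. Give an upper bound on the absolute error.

Bisection error bound: |error| ≤ (b-a)/2^n
|error| ≤ (1 - (-2))/2^14 = 3/2^14
|error| ≤ 0.0001831055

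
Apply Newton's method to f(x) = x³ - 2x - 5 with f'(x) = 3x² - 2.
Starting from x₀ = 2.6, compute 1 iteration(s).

f(x) = x³ - 2x - 5
f'(x) = 3x² - 2
x₀ = 2.6

Newton-Raphson formula: x_{n+1} = x_n - f(x_n)/f'(x_n)

Iteration 1:
  f(2.600000) = 7.376000
  f'(2.600000) = 18.280000
  x_1 = 2.600000 - 7.376000/18.280000 = 2.196499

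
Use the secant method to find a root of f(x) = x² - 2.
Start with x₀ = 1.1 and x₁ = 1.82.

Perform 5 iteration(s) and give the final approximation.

f(x) = x² - 2
x₀ = 1.1, x₁ = 1.82

Secant formula: x_{n+1} = x_n - f(x_n)(x_n - x_{n-1})/(f(x_n) - f(x_{n-1}))

Iteration 1:
  f(1.100000) = -0.790000
  f(1.820000) = 1.312400
  x_2 = 1.820000 - 1.312400×(1.820000 - 1.100000)/(1.312400 - (-0.790000))
       = 1.370548
Iteration 2:
  f(1.820000) = 1.312400
  f(1.370548) = -0.121598
  x_3 = 1.370548 - (-0.121598)×(1.370548 - 1.820000)/(-0.121598 - 1.312400)
       = 1.408660
Iteration 3:
  f(1.370548) = -0.121598
  f(1.408660) = -0.015677
  x_4 = 1.408660 - (-0.015677)×(1.408660 - 1.370548)/(-0.015677 - (-0.121598))
       = 1.414301
Iteration 4:
  f(1.408660) = -0.015677
  f(1.414301) = 0.000247
  x_5 = 1.414301 - 0.000247×(1.414301 - 1.408660)/(0.000247 - (-0.015677))
       = 1.414213
Iteration 5:
  f(1.414301) = 0.000247
  f(1.414213) = 0.000000
  x_6 = 1.414213 - 0.000000×(1.414213 - 1.414301)/(0.000000 - 0.000247)
       = 1.414214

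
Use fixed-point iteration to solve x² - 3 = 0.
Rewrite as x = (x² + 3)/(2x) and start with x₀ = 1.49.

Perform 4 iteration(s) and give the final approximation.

Equation: x² - 3 = 0
Fixed-point form: x = (x² + 3)/(2x)
x₀ = 1.49

x_1 = g(1.490000) = 1.751711
x_2 = g(1.751711) = 1.732161
x_3 = g(1.732161) = 1.732051
x_4 = g(1.732051) = 1.732051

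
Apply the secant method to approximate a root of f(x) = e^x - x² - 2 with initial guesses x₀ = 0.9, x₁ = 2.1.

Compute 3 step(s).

f(x) = e^x - x² - 2
x₀ = 0.9, x₁ = 2.1

Secant formula: x_{n+1} = x_n - f(x_n)(x_n - x_{n-1})/(f(x_n) - f(x_{n-1}))

Iteration 1:
  f(0.900000) = -0.350397
  f(2.100000) = 1.756170
  x_2 = 2.100000 - 1.756170×(2.100000 - 0.900000)/(1.756170 - (-0.350397))
       = 1.099603
Iteration 2:
  f(2.100000) = 1.756170
  f(1.099603) = -0.206153
  x_3 = 1.099603 - (-0.206153)×(1.099603 - 2.100000)/(-0.206153 - 1.756170)
       = 1.204700
Iteration 3:
  f(1.099603) = -0.206153
  f(1.204700) = -0.115544
  x_4 = 1.204700 - (-0.115544)×(1.204700 - 1.099603)/(-0.115544 - (-0.206153))
       = 1.338718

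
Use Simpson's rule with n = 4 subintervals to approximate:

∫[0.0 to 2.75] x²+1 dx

f(x) = x²+1
a = 0.0, b = 2.75, n = 4
h = (b - a)/n = 0.687500

Simpson's rule: (h/3)[f(x₀) + 4f(x₁) + 2f(x₂) + ... + f(xₙ)]

x_0 = 0.0000, f(x_0) = 1.000000, coefficient = 1
x_1 = 0.6875, f(x_1) = 1.472656, coefficient = 4
x_2 = 1.3750, f(x_2) = 2.890625, coefficient = 2
x_3 = 2.0625, f(x_3) = 5.253906, coefficient = 4
x_4 = 2.7500, f(x_4) = 8.562500, coefficient = 1

I ≈ (0.687500/3) × 42.250000 = 9.682292
Exact value: 9.682292
Error: 0.000000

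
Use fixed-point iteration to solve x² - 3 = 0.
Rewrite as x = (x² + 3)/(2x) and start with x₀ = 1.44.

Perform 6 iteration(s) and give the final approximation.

Equation: x² - 3 = 0
Fixed-point form: x = (x² + 3)/(2x)
x₀ = 1.44

x_1 = g(1.440000) = 1.761667
x_2 = g(1.761667) = 1.732300
x_3 = g(1.732300) = 1.732051
x_4 = g(1.732051) = 1.732051
x_5 = g(1.732051) = 1.732051
x_6 = g(1.732051) = 1.732051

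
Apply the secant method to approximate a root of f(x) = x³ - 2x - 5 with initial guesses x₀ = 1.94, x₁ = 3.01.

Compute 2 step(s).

f(x) = x³ - 2x - 5
x₀ = 1.94, x₁ = 3.01

Secant formula: x_{n+1} = x_n - f(x_n)(x_n - x_{n-1})/(f(x_n) - f(x_{n-1}))

Iteration 1:
  f(1.940000) = -1.578616
  f(3.010000) = 16.250901
  x_2 = 3.010000 - 16.250901×(3.010000 - 1.940000)/(16.250901 - (-1.578616))
       = 2.034737
Iteration 2:
  f(3.010000) = 16.250901
  f(2.034737) = -0.645346
  x_3 = 2.034737 - (-0.645346)×(2.034737 - 3.010000)/(-0.645346 - 16.250901)
       = 2.071987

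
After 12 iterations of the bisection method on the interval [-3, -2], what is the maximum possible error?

Bisection error bound: |error| ≤ (b-a)/2^n
|error| ≤ (-2 - (-3))/2^12 = 1/2^12
|error| ≤ 0.0002441406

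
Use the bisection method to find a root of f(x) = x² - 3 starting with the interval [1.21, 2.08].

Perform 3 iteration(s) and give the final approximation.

f(x) = x² - 3
Initial interval: [1.21, 2.08]

Iteration 1:
  c_1 = (1.210000 + 2.080000)/2 = 1.645000
  f(c_1) = f(1.645000) = -0.293975
  f(a) × f(c) ≥ 0, new interval: [1.645000, 2.080000]
Iteration 2:
  c_2 = (1.645000 + 2.080000)/2 = 1.862500
  f(c_2) = f(1.862500) = 0.468906
  f(a) × f(c) < 0, new interval: [1.645000, 1.862500]
Iteration 3:
  c_3 = (1.645000 + 1.862500)/2 = 1.753750
  f(c_3) = f(1.753750) = 0.075639
  f(a) × f(c) < 0, new interval: [1.645000, 1.753750]

After 3 iteration(s), the approximation is c_3 = 1.753750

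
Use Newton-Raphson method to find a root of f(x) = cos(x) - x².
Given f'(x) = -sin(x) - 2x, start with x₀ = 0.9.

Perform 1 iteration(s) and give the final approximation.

f(x) = cos(x) - x²
f'(x) = -sin(x) - 2x
x₀ = 0.9

Newton-Raphson formula: x_{n+1} = x_n - f(x_n)/f'(x_n)

Iteration 1:
  f(0.900000) = -0.188390
  f'(0.900000) = -2.583327
  x_1 = 0.900000 - (-0.188390)/(-2.583327) = 0.827075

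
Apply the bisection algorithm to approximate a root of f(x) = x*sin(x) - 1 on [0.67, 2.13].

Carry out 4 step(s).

f(x) = x*sin(x) - 1
Initial interval: [0.67, 2.13]

Iteration 1:
  c_1 = (0.670000 + 2.130000)/2 = 1.400000
  f(c_1) = f(1.400000) = 0.379630
  f(a) × f(c) < 0, new interval: [0.670000, 1.400000]
Iteration 2:
  c_2 = (0.670000 + 1.400000)/2 = 1.035000
  f(c_2) = f(1.035000) = -0.110042
  f(a) × f(c) ≥ 0, new interval: [1.035000, 1.400000]
Iteration 3:
  c_3 = (1.035000 + 1.400000)/2 = 1.217500
  f(c_3) = f(1.217500) = 0.142304
  f(a) × f(c) < 0, new interval: [1.035000, 1.217500]
Iteration 4:
  c_4 = (1.035000 + 1.217500)/2 = 1.126250
  f(c_4) = f(1.126250) = 0.016785
  f(a) × f(c) < 0, new interval: [1.035000, 1.126250]

After 4 iteration(s), the approximation is c_4 = 1.126250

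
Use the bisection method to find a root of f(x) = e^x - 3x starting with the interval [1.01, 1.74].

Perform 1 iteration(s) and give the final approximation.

f(x) = e^x - 3x
Initial interval: [1.01, 1.74]

Iteration 1:
  c_1 = (1.010000 + 1.740000)/2 = 1.375000
  f(c_1) = f(1.375000) = -0.169923
  f(a) × f(c) ≥ 0, new interval: [1.375000, 1.740000]

After 1 iteration(s), the approximation is c_1 = 1.375000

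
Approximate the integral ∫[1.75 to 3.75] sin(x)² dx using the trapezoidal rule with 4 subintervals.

f(x) = sin(x)²
a = 1.75, b = 3.75, n = 4
h = (b - a)/n = 0.500000

Trapezoidal rule: (h/2)[f(x₀) + 2f(x₁) + 2f(x₂) + ... + f(xₙ)]

x_0 = 1.7500, f(x_0) = 0.968228, coefficient = 1
x_1 = 2.2500, f(x_1) = 0.605398, coefficient = 2
x_2 = 2.7500, f(x_2) = 0.145665, coefficient = 2
x_3 = 3.2500, f(x_3) = 0.011706, coefficient = 2
x_4 = 3.7500, f(x_4) = 0.326682, coefficient = 1

I ≈ (0.500000/2) × 2.820449 = 0.705112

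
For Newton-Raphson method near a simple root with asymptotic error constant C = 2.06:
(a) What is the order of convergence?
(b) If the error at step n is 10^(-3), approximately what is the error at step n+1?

(a) Newton-Raphson has quadratic (order 2) convergence near simple roots.
    This means |e_{n+1}| ≈ C|e_n|².

(b) With |e_n| = 10^(-3) and C = 2.06:
    |e_{n+1}| ≈ 2.06 × (10^(-3))² = 2.06 × 10^(-6)

(a) 2 (quadratic); (b) |e_{n+1}| ≈ 2.060e-06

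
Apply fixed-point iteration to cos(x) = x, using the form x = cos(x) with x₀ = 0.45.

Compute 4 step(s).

Equation: cos(x) = x
Fixed-point form: x = cos(x)
x₀ = 0.45

x_1 = g(0.450000) = 0.900447
x_2 = g(0.900447) = 0.621260
x_3 = g(0.621260) = 0.813146
x_4 = g(0.813146) = 0.687216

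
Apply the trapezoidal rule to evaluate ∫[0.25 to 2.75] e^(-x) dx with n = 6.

f(x) = e^(-x)
a = 0.25, b = 2.75, n = 6
h = (b - a)/n = 0.416667

Trapezoidal rule: (h/2)[f(x₀) + 2f(x₁) + 2f(x₂) + ... + f(xₙ)]

x_0 = 0.2500, f(x_0) = 0.778801, coefficient = 1
x_1 = 0.6667, f(x_1) = 0.513417, coefficient = 2
x_2 = 1.0833, f(x_2) = 0.338465, coefficient = 2
x_3 = 1.5000, f(x_3) = 0.223130, coefficient = 2
x_4 = 1.9167, f(x_4) = 0.147096, coefficient = 2
x_5 = 2.3333, f(x_5) = 0.096972, coefficient = 2
x_6 = 2.7500, f(x_6) = 0.063928, coefficient = 1

I ≈ (0.416667/2) × 3.480891 = 0.725186
Exact value: 0.714873
Error: 0.010313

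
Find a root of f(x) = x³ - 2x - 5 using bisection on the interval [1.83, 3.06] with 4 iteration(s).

f(x) = x³ - 2x - 5
Initial interval: [1.83, 3.06]

Iteration 1:
  c_1 = (1.830000 + 3.060000)/2 = 2.445000
  f(c_1) = f(2.445000) = 4.726271
  f(a) × f(c) < 0, new interval: [1.830000, 2.445000]
Iteration 2:
  c_2 = (1.830000 + 2.445000)/2 = 2.137500
  f(c_2) = f(2.137500) = 0.491037
  f(a) × f(c) < 0, new interval: [1.830000, 2.137500]
Iteration 3:
  c_3 = (1.830000 + 2.137500)/2 = 1.983750
  f(c_3) = f(1.983750) = -1.160920
  f(a) × f(c) ≥ 0, new interval: [1.983750, 2.137500]
Iteration 4:
  c_4 = (1.983750 + 2.137500)/2 = 2.060625
  f(c_4) = f(2.060625) = -0.371475
  f(a) × f(c) ≥ 0, new interval: [2.060625, 2.137500]

After 4 iteration(s), the approximation is c_4 = 2.060625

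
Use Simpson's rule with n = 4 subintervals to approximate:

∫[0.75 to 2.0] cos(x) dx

f(x) = cos(x)
a = 0.75, b = 2.0, n = 4
h = (b - a)/n = 0.312500

Simpson's rule: (h/3)[f(x₀) + 4f(x₁) + 2f(x₂) + ... + f(xₙ)]

x_0 = 0.7500, f(x_0) = 0.731689, coefficient = 1
x_1 = 1.0625, f(x_1) = 0.486690, coefficient = 4
x_2 = 1.3750, f(x_2) = 0.194548, coefficient = 2
x_3 = 1.6875, f(x_3) = -0.116439, coefficient = 4
x_4 = 2.0000, f(x_4) = -0.416147, coefficient = 1

I ≈ (0.312500/3) × 2.185640 = 0.227671
Exact value: 0.227659
Error: 0.000012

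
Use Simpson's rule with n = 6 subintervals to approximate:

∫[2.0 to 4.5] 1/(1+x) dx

f(x) = 1/(1+x)
a = 2.0, b = 4.5, n = 6
h = (b - a)/n = 0.416667

Simpson's rule: (h/3)[f(x₀) + 4f(x₁) + 2f(x₂) + ... + f(xₙ)]

x_0 = 2.0000, f(x_0) = 0.333333, coefficient = 1
x_1 = 2.4167, f(x_1) = 0.292683, coefficient = 4
x_2 = 2.8333, f(x_2) = 0.260870, coefficient = 2
x_3 = 3.2500, f(x_3) = 0.235294, coefficient = 4
x_4 = 3.6667, f(x_4) = 0.214286, coefficient = 2
x_5 = 4.0833, f(x_5) = 0.196721, coefficient = 4
x_6 = 4.5000, f(x_6) = 0.181818, coefficient = 1

I ≈ (0.416667/3) × 4.364255 = 0.606147
Exact value: 0.606136
Error: 0.000011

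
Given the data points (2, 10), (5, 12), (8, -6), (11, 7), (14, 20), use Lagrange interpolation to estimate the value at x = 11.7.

Lagrange interpolation formula:
P(x) = Σ yᵢ × Lᵢ(x)
where Lᵢ(x) = Π_{j≠i} (x - xⱼ)/(xᵢ - xⱼ)

L_0(11.7) = (11.7 - 5)/(2 - 5) × (11.7 - 8)/(2 - 8) × (11.7 - 11)/(2 - 11) × (11.7 - 14)/(2 - 14) = -0.020531
L_1(11.7) = (11.7 - 2)/(5 - 2) × (11.7 - 8)/(5 - 8) × (11.7 - 11)/(5 - 11) × (11.7 - 14)/(5 - 14) = 0.118895
L_2(11.7) = (11.7 - 2)/(8 - 2) × (11.7 - 5)/(8 - 5) × (11.7 - 11)/(8 - 11) × (11.7 - 14)/(8 - 14) = -0.322944
L_3(11.7) = (11.7 - 2)/(11 - 2) × (11.7 - 5)/(11 - 5) × (11.7 - 8)/(11 - 8) × (11.7 - 14)/(11 - 14) = 1.137994
L_4(11.7) = (11.7 - 2)/(14 - 2) × (11.7 - 5)/(14 - 5) × (11.7 - 8)/(14 - 8) × (11.7 - 11)/(14 - 11) = 0.086586

P(11.7) = 10×L_0(11.7) + 12×L_1(11.7) + (-6)×L_2(11.7) + 7×L_3(11.7) + 20×L_4(11.7)
P(11.7) = 12.856780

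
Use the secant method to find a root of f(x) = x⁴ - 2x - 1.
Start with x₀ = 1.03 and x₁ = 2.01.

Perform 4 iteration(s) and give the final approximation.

f(x) = x⁴ - 2x - 1
x₀ = 1.03, x₁ = 2.01

Secant formula: x_{n+1} = x_n - f(x_n)(x_n - x_{n-1})/(f(x_n) - f(x_{n-1}))

Iteration 1:
  f(1.030000) = -1.934491
  f(2.010000) = 11.302408
  x_2 = 2.010000 - 11.302408×(2.010000 - 1.030000)/(11.302408 - (-1.934491))
       = 1.173221
Iteration 2:
  f(2.010000) = 11.302408
  f(1.173221) = -1.451834
  x_3 = 1.173221 - (-1.451834)×(1.173221 - 2.010000)/(-1.451834 - 11.302408)
       = 1.268473
Iteration 3:
  f(1.173221) = -1.451834
  f(1.268473) = -0.947990
  x_4 = 1.268473 - (-0.947990)×(1.268473 - 1.173221)/(-0.947990 - (-1.451834))
       = 1.447690
Iteration 4:
  f(1.268473) = -0.947990
  f(1.447690) = 0.497027
  x_5 = 1.447690 - 0.497027×(1.447690 - 1.268473)/(0.497027 - (-0.947990))
       = 1.386047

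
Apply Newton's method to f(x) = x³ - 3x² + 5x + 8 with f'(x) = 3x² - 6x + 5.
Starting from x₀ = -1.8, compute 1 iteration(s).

f(x) = x³ - 3x² + 5x + 8
f'(x) = 3x² - 6x + 5
x₀ = -1.8

Newton-Raphson formula: x_{n+1} = x_n - f(x_n)/f'(x_n)

Iteration 1:
  f(-1.800000) = -16.552000
  f'(-1.800000) = 25.520000
  x_1 = -1.800000 - (-16.552000)/25.520000 = -1.151411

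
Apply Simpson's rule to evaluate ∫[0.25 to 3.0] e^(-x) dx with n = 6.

f(x) = e^(-x)
a = 0.25, b = 3.0, n = 6
h = (b - a)/n = 0.458333

Simpson's rule: (h/3)[f(x₀) + 4f(x₁) + 2f(x₂) + ... + f(xₙ)]

x_0 = 0.2500, f(x_0) = 0.778801, coefficient = 1
x_1 = 0.7083, f(x_1) = 0.492464, coefficient = 4
x_2 = 1.1667, f(x_2) = 0.311403, coefficient = 2
x_3 = 1.6250, f(x_3) = 0.196912, coefficient = 4
x_4 = 2.0833, f(x_4) = 0.124514, coefficient = 2
x_5 = 2.5417, f(x_5) = 0.078735, coefficient = 4
x_6 = 3.0000, f(x_6) = 0.049787, coefficient = 1

I ≈ (0.458333/3) × 4.772867 = 0.729188
Exact value: 0.729014
Error: 0.000174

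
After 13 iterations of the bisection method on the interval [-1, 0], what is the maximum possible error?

Bisection error bound: |error| ≤ (b-a)/2^n
|error| ≤ (0 - (-1))/2^13 = 1/2^13
|error| ≤ 0.0001220703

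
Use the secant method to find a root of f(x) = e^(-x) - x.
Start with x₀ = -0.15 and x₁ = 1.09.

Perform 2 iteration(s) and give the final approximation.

f(x) = e^(-x) - x
x₀ = -0.15, x₁ = 1.09

Secant formula: x_{n+1} = x_n - f(x_n)(x_n - x_{n-1})/(f(x_n) - f(x_{n-1}))

Iteration 1:
  f(-0.150000) = 1.311834
  f(1.090000) = -0.753784
  x_2 = 1.090000 - (-0.753784)×(1.090000 - (-0.150000))/(-0.753784 - 1.311834)
       = 0.637500
Iteration 2:
  f(1.090000) = -0.753784
  f(0.637500) = -0.108888
  x_3 = 0.637500 - (-0.108888)×(0.637500 - 1.090000)/(-0.108888 - (-0.753784))
       = 0.561097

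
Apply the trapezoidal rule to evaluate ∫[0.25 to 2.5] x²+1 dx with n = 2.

f(x) = x²+1
a = 0.25, b = 2.5, n = 2
h = (b - a)/n = 1.125000

Trapezoidal rule: (h/2)[f(x₀) + 2f(x₁) + 2f(x₂) + ... + f(xₙ)]

x_0 = 0.2500, f(x_0) = 1.062500, coefficient = 1
x_1 = 1.3750, f(x_1) = 2.890625, coefficient = 2
x_2 = 2.5000, f(x_2) = 7.250000, coefficient = 1

I ≈ (1.125000/2) × 14.093750 = 7.927734
Exact value: 7.453125
Error: 0.474609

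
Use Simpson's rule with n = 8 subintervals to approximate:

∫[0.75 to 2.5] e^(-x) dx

f(x) = e^(-x)
a = 0.75, b = 2.5, n = 8
h = (b - a)/n = 0.218750

Simpson's rule: (h/3)[f(x₀) + 4f(x₁) + 2f(x₂) + ... + f(xₙ)]

x_0 = 0.7500, f(x_0) = 0.472367, coefficient = 1
x_1 = 0.9688, f(x_1) = 0.379557, coefficient = 4
x_2 = 1.1875, f(x_2) = 0.304983, coefficient = 2
x_3 = 1.4062, f(x_3) = 0.245061, coefficient = 4
x_4 = 1.6250, f(x_4) = 0.196912, coefficient = 2
x_5 = 1.8438, f(x_5) = 0.158223, coefficient = 4
x_6 = 2.0625, f(x_6) = 0.127136, coefficient = 2
x_7 = 2.2812, f(x_7) = 0.102156, coefficient = 4
x_8 = 2.5000, f(x_8) = 0.082085, coefficient = 1

I ≈ (0.218750/3) × 5.352500 = 0.390286
Exact value: 0.390282
Error: 0.000005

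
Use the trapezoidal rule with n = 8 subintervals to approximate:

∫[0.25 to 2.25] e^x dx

f(x) = e^x
a = 0.25, b = 2.25, n = 8
h = (b - a)/n = 0.250000

Trapezoidal rule: (h/2)[f(x₀) + 2f(x₁) + 2f(x₂) + ... + f(xₙ)]

x_0 = 0.2500, f(x_0) = 1.284025, coefficient = 1
x_1 = 0.5000, f(x_1) = 1.648721, coefficient = 2
x_2 = 0.7500, f(x_2) = 2.117000, coefficient = 2
x_3 = 1.0000, f(x_3) = 2.718282, coefficient = 2
x_4 = 1.2500, f(x_4) = 3.490343, coefficient = 2
x_5 = 1.5000, f(x_5) = 4.481689, coefficient = 2
x_6 = 1.7500, f(x_6) = 5.754603, coefficient = 2
x_7 = 2.0000, f(x_7) = 7.389056, coefficient = 2
x_8 = 2.2500, f(x_8) = 9.487736, coefficient = 1

I ≈ (0.250000/2) × 65.971149 = 8.246394
Exact value: 8.203710
Error: 0.042683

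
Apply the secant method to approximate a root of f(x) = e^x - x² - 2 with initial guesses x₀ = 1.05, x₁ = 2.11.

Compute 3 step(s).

f(x) = e^x - x² - 2
x₀ = 1.05, x₁ = 2.11

Secant formula: x_{n+1} = x_n - f(x_n)(x_n - x_{n-1})/(f(x_n) - f(x_{n-1}))

Iteration 1:
  f(1.050000) = -0.244849
  f(2.110000) = 1.796141
  x_2 = 2.110000 - 1.796141×(2.110000 - 1.050000)/(1.796141 - (-0.244849))
       = 1.177164
Iteration 2:
  f(2.110000) = 1.796141
  f(1.177164) = -0.140557
  x_3 = 1.177164 - (-0.140557)×(1.177164 - 2.110000)/(-0.140557 - 1.796141)
       = 1.244865
Iteration 3:
  f(1.177164) = -0.140557
  f(1.244865) = -0.077223
  x_4 = 1.244865 - (-0.077223)×(1.244865 - 1.177164)/(-0.077223 - (-0.140557))
       = 1.327412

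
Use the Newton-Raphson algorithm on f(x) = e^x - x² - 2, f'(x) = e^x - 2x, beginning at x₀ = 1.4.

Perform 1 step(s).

f(x) = e^x - x² - 2
f'(x) = e^x - 2x
x₀ = 1.4

Newton-Raphson formula: x_{n+1} = x_n - f(x_n)/f'(x_n)

Iteration 1:
  f(1.400000) = 0.095200
  f'(1.400000) = 1.255200
  x_1 = 1.400000 - 0.095200/1.255200 = 1.324156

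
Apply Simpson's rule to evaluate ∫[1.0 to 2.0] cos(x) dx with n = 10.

f(x) = cos(x)
a = 1.0, b = 2.0, n = 10
h = (b - a)/n = 0.100000

Simpson's rule: (h/3)[f(x₀) + 4f(x₁) + 2f(x₂) + ... + f(xₙ)]

x_0 = 1.0000, f(x_0) = 0.540302, coefficient = 1
x_1 = 1.1000, f(x_1) = 0.453596, coefficient = 4
x_2 = 1.2000, f(x_2) = 0.362358, coefficient = 2
x_3 = 1.3000, f(x_3) = 0.267499, coefficient = 4
x_4 = 1.4000, f(x_4) = 0.169967, coefficient = 2
x_5 = 1.5000, f(x_5) = 0.070737, coefficient = 4
x_6 = 1.6000, f(x_6) = -0.029200, coefficient = 2
x_7 = 1.7000, f(x_7) = -0.128844, coefficient = 4
x_8 = 1.8000, f(x_8) = -0.227202, coefficient = 2
x_9 = 1.9000, f(x_9) = -0.323290, coefficient = 4
x_10 = 2.0000, f(x_10) = -0.416147, coefficient = 1

I ≈ (0.100000/3) × 2.034794 = 0.067826
Exact value: 0.067826
Error: 0.000000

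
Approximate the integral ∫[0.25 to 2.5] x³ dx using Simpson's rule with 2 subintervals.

f(x) = x³
a = 0.25, b = 2.5, n = 2
h = (b - a)/n = 1.125000

Simpson's rule: (h/3)[f(x₀) + 4f(x₁) + 2f(x₂) + ... + f(xₙ)]

x_0 = 0.2500, f(x_0) = 0.015625, coefficient = 1
x_1 = 1.3750, f(x_1) = 2.599609, coefficient = 4
x_2 = 2.5000, f(x_2) = 15.625000, coefficient = 1

I ≈ (1.125000/3) × 26.039062 = 9.764648
Exact value: 9.764648
Error: 0.000000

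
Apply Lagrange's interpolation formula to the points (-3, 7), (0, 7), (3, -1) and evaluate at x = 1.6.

Lagrange interpolation formula:
P(x) = Σ yᵢ × Lᵢ(x)
where Lᵢ(x) = Π_{j≠i} (x - xⱼ)/(xᵢ - xⱼ)

L_0(1.6) = (1.6 - 0)/(-3 - 0) × (1.6 - 3)/(-3 - 3) = -0.124444
L_1(1.6) = (1.6 - (-3))/(0 - (-3)) × (1.6 - 3)/(0 - 3) = 0.715556
L_2(1.6) = (1.6 - (-3))/(3 - (-3)) × (1.6 - 0)/(3 - 0) = 0.408889

P(1.6) = 7×L_0(1.6) + 7×L_1(1.6) + (-1)×L_2(1.6)
P(1.6) = 3.728889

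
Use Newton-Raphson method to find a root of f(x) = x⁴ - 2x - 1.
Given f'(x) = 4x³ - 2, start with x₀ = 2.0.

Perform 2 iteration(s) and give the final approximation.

f(x) = x⁴ - 2x - 1
f'(x) = 4x³ - 2
x₀ = 2.0

Newton-Raphson formula: x_{n+1} = x_n - f(x_n)/f'(x_n)

Iteration 1:
  f(2.000000) = 11.000000
  f'(2.000000) = 30.000000
  x_1 = 2.000000 - 11.000000/30.000000 = 1.633333
Iteration 2:
  f(1.633333) = 2.850372
  f'(1.633333) = 15.429481
  x_2 = 1.633333 - 2.850372/15.429481 = 1.448598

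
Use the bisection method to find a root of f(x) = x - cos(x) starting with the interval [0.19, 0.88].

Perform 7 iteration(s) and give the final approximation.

f(x) = x - cos(x)
Initial interval: [0.19, 0.88]

Iteration 1:
  c_1 = (0.190000 + 0.880000)/2 = 0.535000
  f(c_1) = f(0.535000) = -0.325269
  f(a) × f(c) ≥ 0, new interval: [0.535000, 0.880000]
Iteration 2:
  c_2 = (0.535000 + 0.880000)/2 = 0.707500
  f(c_2) = f(0.707500) = -0.052489
  f(a) × f(c) ≥ 0, new interval: [0.707500, 0.880000]
Iteration 3:
  c_3 = (0.707500 + 0.880000)/2 = 0.793750
  f(c_3) = f(0.793750) = 0.092573
  f(a) × f(c) < 0, new interval: [0.707500, 0.793750]
Iteration 4:
  c_4 = (0.707500 + 0.793750)/2 = 0.750625
  f(c_4) = f(0.750625) = 0.019362
  f(a) × f(c) < 0, new interval: [0.707500, 0.750625]
Iteration 5:
  c_5 = (0.707500 + 0.750625)/2 = 0.729062
  f(c_5) = f(0.729062) = -0.016737
  f(a) × f(c) ≥ 0, new interval: [0.729062, 0.750625]
Iteration 6:
  c_6 = (0.729062 + 0.750625)/2 = 0.739844
  f(c_6) = f(0.739844) = 0.001270
  f(a) × f(c) < 0, new interval: [0.729062, 0.739844]
Iteration 7:
  c_7 = (0.729062 + 0.739844)/2 = 0.734453
  f(c_7) = f(0.734453) = -0.007744
  f(a) × f(c) ≥ 0, new interval: [0.734453, 0.739844]

After 7 iteration(s), the approximation is c_7 = 0.734453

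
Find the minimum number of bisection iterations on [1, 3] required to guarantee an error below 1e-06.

We need (b-a)/2^n ≤ 1e-06
(3 - 1)/2^n ≤ 1e-06
2/2^n ≤ 1e-06
2^n ≥ 2000000
n ≥ log₂(2000000) = 20.93
n ≥ 21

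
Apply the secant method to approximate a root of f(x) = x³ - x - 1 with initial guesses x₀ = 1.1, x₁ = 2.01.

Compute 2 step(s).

f(x) = x³ - x - 1
x₀ = 1.1, x₁ = 2.01

Secant formula: x_{n+1} = x_n - f(x_n)(x_n - x_{n-1})/(f(x_n) - f(x_{n-1}))

Iteration 1:
  f(1.100000) = -0.769000
  f(2.010000) = 5.110601
  x_2 = 2.010000 - 5.110601×(2.010000 - 1.100000)/(5.110601 - (-0.769000))
       = 1.219020
Iteration 2:
  f(2.010000) = 5.110601
  f(1.219020) = -0.407544
  x_3 = 1.219020 - (-0.407544)×(1.219020 - 2.010000)/(-0.407544 - 5.110601)
       = 1.277438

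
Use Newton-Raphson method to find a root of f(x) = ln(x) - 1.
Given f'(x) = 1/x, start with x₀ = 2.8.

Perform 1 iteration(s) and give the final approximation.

f(x) = ln(x) - 1
f'(x) = 1/x
x₀ = 2.8

Newton-Raphson formula: x_{n+1} = x_n - f(x_n)/f'(x_n)

Iteration 1:
  f(2.800000) = 0.029619
  f'(2.800000) = 0.357143
  x_1 = 2.800000 - 0.029619/0.357143 = 2.717066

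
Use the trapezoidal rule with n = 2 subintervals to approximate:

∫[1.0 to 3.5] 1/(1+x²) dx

f(x) = 1/(1+x²)
a = 1.0, b = 3.5, n = 2
h = (b - a)/n = 1.250000

Trapezoidal rule: (h/2)[f(x₀) + 2f(x₁) + 2f(x₂) + ... + f(xₙ)]

x_0 = 1.0000, f(x_0) = 0.500000, coefficient = 1
x_1 = 2.2500, f(x_1) = 0.164948, coefficient = 2
x_2 = 3.5000, f(x_2) = 0.075472, coefficient = 1

I ≈ (1.250000/2) × 0.905369 = 0.565855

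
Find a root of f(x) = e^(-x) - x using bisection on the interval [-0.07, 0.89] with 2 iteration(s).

f(x) = e^(-x) - x
Initial interval: [-0.07, 0.89]

Iteration 1:
  c_1 = (-0.070000 + 0.890000)/2 = 0.410000
  f(c_1) = f(0.410000) = 0.253650
  f(a) × f(c) ≥ 0, new interval: [0.410000, 0.890000]
Iteration 2:
  c_2 = (0.410000 + 0.890000)/2 = 0.650000
  f(c_2) = f(0.650000) = -0.127954
  f(a) × f(c) < 0, new interval: [0.410000, 0.650000]

After 2 iteration(s), the approximation is c_2 = 0.650000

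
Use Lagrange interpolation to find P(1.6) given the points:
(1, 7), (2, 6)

Lagrange interpolation formula:
P(x) = Σ yᵢ × Lᵢ(x)
where Lᵢ(x) = Π_{j≠i} (x - xⱼ)/(xᵢ - xⱼ)

L_0(1.6) = (1.6 - 2)/(1 - 2) = 0.400000
L_1(1.6) = (1.6 - 1)/(2 - 1) = 0.600000

P(1.6) = 7×L_0(1.6) + 6×L_1(1.6)
P(1.6) = 6.400000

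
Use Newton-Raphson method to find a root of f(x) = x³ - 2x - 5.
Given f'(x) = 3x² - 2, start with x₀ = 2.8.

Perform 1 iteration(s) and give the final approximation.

f(x) = x³ - 2x - 5
f'(x) = 3x² - 2
x₀ = 2.8

Newton-Raphson formula: x_{n+1} = x_n - f(x_n)/f'(x_n)

Iteration 1:
  f(2.800000) = 11.352000
  f'(2.800000) = 21.520000
  x_1 = 2.800000 - 11.352000/21.520000 = 2.272491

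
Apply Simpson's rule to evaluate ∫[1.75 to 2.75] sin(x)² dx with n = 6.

f(x) = sin(x)²
a = 1.75, b = 2.75, n = 6
h = (b - a)/n = 0.166667

Simpson's rule: (h/3)[f(x₀) + 4f(x₁) + 2f(x₂) + ... + f(xₙ)]

x_0 = 1.7500, f(x_0) = 0.968228, coefficient = 1
x_1 = 1.9167, f(x_1) = 0.885068, coefficient = 4
x_2 = 2.0833, f(x_2) = 0.759518, coefficient = 2
x_3 = 2.2500, f(x_3) = 0.605398, coefficient = 4
x_4 = 2.4167, f(x_4) = 0.439675, coefficient = 2
x_5 = 2.5833, f(x_5) = 0.280593, coefficient = 4
x_6 = 2.7500, f(x_6) = 0.145665, coefficient = 1

I ≈ (0.166667/3) × 10.596518 = 0.588695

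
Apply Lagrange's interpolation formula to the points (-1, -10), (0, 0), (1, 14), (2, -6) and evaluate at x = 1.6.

Lagrange interpolation formula:
P(x) = Σ yᵢ × Lᵢ(x)
where Lᵢ(x) = Π_{j≠i} (x - xⱼ)/(xᵢ - xⱼ)

L_0(1.6) = (1.6 - 0)/(-1 - 0) × (1.6 - 1)/(-1 - 1) × (1.6 - 2)/(-1 - 2) = 0.064000
L_1(1.6) = (1.6 - (-1))/(0 - (-1)) × (1.6 - 1)/(0 - 1) × (1.6 - 2)/(0 - 2) = -0.312000
L_2(1.6) = (1.6 - (-1))/(1 - (-1)) × (1.6 - 0)/(1 - 0) × (1.6 - 2)/(1 - 2) = 0.832000
L_3(1.6) = (1.6 - (-1))/(2 - (-1)) × (1.6 - 0)/(2 - 0) × (1.6 - 1)/(2 - 1) = 0.416000

P(1.6) = (-10)×L_0(1.6) + 0×L_1(1.6) + 14×L_2(1.6) + (-6)×L_3(1.6)
P(1.6) = 8.512000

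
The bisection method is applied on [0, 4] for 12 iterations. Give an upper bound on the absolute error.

Bisection error bound: |error| ≤ (b-a)/2^n
|error| ≤ (4 - 0)/2^12 = 4/2^12
|error| ≤ 0.0009765625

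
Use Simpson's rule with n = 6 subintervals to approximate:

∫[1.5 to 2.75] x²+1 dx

f(x) = x²+1
a = 1.5, b = 2.75, n = 6
h = (b - a)/n = 0.208333

Simpson's rule: (h/3)[f(x₀) + 4f(x₁) + 2f(x₂) + ... + f(xₙ)]

x_0 = 1.5000, f(x_0) = 3.250000, coefficient = 1
x_1 = 1.7083, f(x_1) = 3.918403, coefficient = 4
x_2 = 1.9167, f(x_2) = 4.673611, coefficient = 2
x_3 = 2.1250, f(x_3) = 5.515625, coefficient = 4
x_4 = 2.3333, f(x_4) = 6.444444, coefficient = 2
x_5 = 2.5417, f(x_5) = 7.460069, coefficient = 4
x_6 = 2.7500, f(x_6) = 8.562500, coefficient = 1

I ≈ (0.208333/3) × 101.625000 = 7.057292
Exact value: 7.057292
Error: 0.000000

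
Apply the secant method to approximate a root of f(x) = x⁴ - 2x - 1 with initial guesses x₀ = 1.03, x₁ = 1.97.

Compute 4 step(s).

f(x) = x⁴ - 2x - 1
x₀ = 1.03, x₁ = 1.97

Secant formula: x_{n+1} = x_n - f(x_n)(x_n - x_{n-1})/(f(x_n) - f(x_{n-1}))

Iteration 1:
  f(1.030000) = -1.934491
  f(1.970000) = 10.121385
  x_2 = 1.970000 - 10.121385×(1.970000 - 1.030000)/(10.121385 - (-1.934491))
       = 1.180833
Iteration 2:
  f(1.970000) = 10.121385
  f(1.180833) = -1.417409
  x_3 = 1.180833 - (-1.417409)×(1.180833 - 1.970000)/(-1.417409 - 10.121385)
       = 1.277773
Iteration 3:
  f(1.180833) = -1.417409
  f(1.277773) = -0.889824
  x_4 = 1.277773 - (-0.889824)×(1.277773 - 1.180833)/(-0.889824 - (-1.417409))
       = 1.441272
Iteration 4:
  f(1.277773) = -0.889824
  f(1.441272) = 0.432489
  x_5 = 1.441272 - 0.432489×(1.441272 - 1.277773)/(0.432489 - (-0.889824))
       = 1.387797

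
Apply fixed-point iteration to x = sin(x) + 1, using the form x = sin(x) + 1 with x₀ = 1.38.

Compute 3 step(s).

Equation: x = sin(x) + 1
Fixed-point form: x = sin(x) + 1
x₀ = 1.38

x_1 = g(1.380000) = 1.981854
x_2 = g(1.981854) = 1.916699
x_3 = g(1.916699) = 1.940770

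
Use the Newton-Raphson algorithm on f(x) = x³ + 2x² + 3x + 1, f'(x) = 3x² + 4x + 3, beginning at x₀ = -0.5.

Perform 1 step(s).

f(x) = x³ + 2x² + 3x + 1
f'(x) = 3x² + 4x + 3
x₀ = -0.5

Newton-Raphson formula: x_{n+1} = x_n - f(x_n)/f'(x_n)

Iteration 1:
  f(-0.500000) = -0.125000
  f'(-0.500000) = 1.750000
  x_1 = -0.500000 - (-0.125000)/1.750000 = -0.428571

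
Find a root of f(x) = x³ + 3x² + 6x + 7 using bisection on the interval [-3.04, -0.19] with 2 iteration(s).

f(x) = x³ + 3x² + 6x + 7
Initial interval: [-3.04, -0.19]

Iteration 1:
  c_1 = (-3.040000 + (-0.190000))/2 = -1.615000
  f(c_1) = f(-1.615000) = 0.922392
  f(a) × f(c) < 0, new interval: [-3.040000, -1.615000]
Iteration 2:
  c_2 = (-3.040000 + (-1.615000))/2 = -2.327500
  f(c_2) = f(-2.327500) = -3.321895
  f(a) × f(c) ≥ 0, new interval: [-2.327500, -1.615000]

After 2 iteration(s), the approximation is c_2 = -2.327500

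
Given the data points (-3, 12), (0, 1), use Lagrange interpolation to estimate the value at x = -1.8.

Lagrange interpolation formula:
P(x) = Σ yᵢ × Lᵢ(x)
where Lᵢ(x) = Π_{j≠i} (x - xⱼ)/(xᵢ - xⱼ)

L_0(-1.8) = (-1.8 - 0)/(-3 - 0) = 0.600000
L_1(-1.8) = (-1.8 - (-3))/(0 - (-3)) = 0.400000

P(-1.8) = 12×L_0(-1.8) + 1×L_1(-1.8)
P(-1.8) = 7.600000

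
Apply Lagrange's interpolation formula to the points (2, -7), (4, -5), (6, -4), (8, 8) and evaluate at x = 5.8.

Lagrange interpolation formula:
P(x) = Σ yᵢ × Lᵢ(x)
where Lᵢ(x) = Π_{j≠i} (x - xⱼ)/(xᵢ - xⱼ)

L_0(5.8) = (5.8 - 4)/(2 - 4) × (5.8 - 6)/(2 - 6) × (5.8 - 8)/(2 - 8) = -0.016500
L_1(5.8) = (5.8 - 2)/(4 - 2) × (5.8 - 6)/(4 - 6) × (5.8 - 8)/(4 - 8) = 0.104500
L_2(5.8) = (5.8 - 2)/(6 - 2) × (5.8 - 4)/(6 - 4) × (5.8 - 8)/(6 - 8) = 0.940500
L_3(5.8) = (5.8 - 2)/(8 - 2) × (5.8 - 4)/(8 - 4) × (5.8 - 6)/(8 - 6) = -0.028500

P(5.8) = (-7)×L_0(5.8) + (-5)×L_1(5.8) + (-4)×L_2(5.8) + 8×L_3(5.8)
P(5.8) = -4.397000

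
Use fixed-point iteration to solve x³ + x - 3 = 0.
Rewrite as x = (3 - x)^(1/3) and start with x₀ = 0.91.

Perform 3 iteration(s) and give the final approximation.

Equation: x³ + x - 3 = 0
Fixed-point form: x = (3 - x)^(1/3)
x₀ = 0.91

x_1 = g(0.910000) = 1.278543
x_2 = g(1.278543) = 1.198483
x_3 = g(1.198483) = 1.216782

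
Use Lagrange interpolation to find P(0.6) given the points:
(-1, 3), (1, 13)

Lagrange interpolation formula:
P(x) = Σ yᵢ × Lᵢ(x)
where Lᵢ(x) = Π_{j≠i} (x - xⱼ)/(xᵢ - xⱼ)

L_0(0.6) = (0.6 - 1)/(-1 - 1) = 0.200000
L_1(0.6) = (0.6 - (-1))/(1 - (-1)) = 0.800000

P(0.6) = 3×L_0(0.6) + 13×L_1(0.6)
P(0.6) = 11.000000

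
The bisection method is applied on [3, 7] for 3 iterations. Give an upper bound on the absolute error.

Bisection error bound: |error| ≤ (b-a)/2^n
|error| ≤ (7 - 3)/2^3 = 4/2^3
|error| ≤ 0.5000000000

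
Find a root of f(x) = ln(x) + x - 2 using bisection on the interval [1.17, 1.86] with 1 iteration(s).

f(x) = ln(x) + x - 2
Initial interval: [1.17, 1.86]

Iteration 1:
  c_1 = (1.170000 + 1.860000)/2 = 1.515000
  f(c_1) = f(1.515000) = -0.069585
  f(a) × f(c) ≥ 0, new interval: [1.515000, 1.860000]

After 1 iteration(s), the approximation is c_1 = 1.515000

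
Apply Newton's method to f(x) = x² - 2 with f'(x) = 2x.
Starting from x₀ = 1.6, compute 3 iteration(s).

f(x) = x² - 2
f'(x) = 2x
x₀ = 1.6

Newton-Raphson formula: x_{n+1} = x_n - f(x_n)/f'(x_n)

Iteration 1:
  f(1.600000) = 0.560000
  f'(1.600000) = 3.200000
  x_1 = 1.600000 - 0.560000/3.200000 = 1.425000
Iteration 2:
  f(1.425000) = 0.030625
  f'(1.425000) = 2.850000
  x_2 = 1.425000 - 0.030625/2.850000 = 1.414254
Iteration 3:
  f(1.414254) = 0.000115
  f'(1.414254) = 2.828509
  x_3 = 1.414254 - 0.000115/2.828509 = 1.414214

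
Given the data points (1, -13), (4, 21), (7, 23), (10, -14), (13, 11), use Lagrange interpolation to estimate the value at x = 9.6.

Lagrange interpolation formula:
P(x) = Σ yᵢ × Lᵢ(x)
where Lᵢ(x) = Π_{j≠i} (x - xⱼ)/(xᵢ - xⱼ)

L_0(9.6) = (9.6 - 4)/(1 - 4) × (9.6 - 7)/(1 - 7) × (9.6 - 10)/(1 - 10) × (9.6 - 13)/(1 - 13) = 0.010186
L_1(9.6) = (9.6 - 1)/(4 - 1) × (9.6 - 7)/(4 - 7) × (9.6 - 10)/(4 - 10) × (9.6 - 13)/(4 - 13) = -0.062571
L_2(9.6) = (9.6 - 1)/(7 - 1) × (9.6 - 4)/(7 - 4) × (9.6 - 10)/(7 - 10) × (9.6 - 13)/(7 - 13) = 0.202153
L_3(9.6) = (9.6 - 1)/(10 - 1) × (9.6 - 4)/(10 - 4) × (9.6 - 7)/(10 - 7) × (9.6 - 13)/(10 - 13) = 0.875997
L_4(9.6) = (9.6 - 1)/(13 - 1) × (9.6 - 4)/(13 - 4) × (9.6 - 7)/(13 - 7) × (9.6 - 10)/(13 - 10) = -0.025765

P(9.6) = (-13)×L_0(9.6) + 21×L_1(9.6) + 23×L_2(9.6) + (-14)×L_3(9.6) + 11×L_4(9.6)
P(9.6) = -9.344257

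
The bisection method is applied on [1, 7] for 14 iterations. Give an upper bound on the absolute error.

Bisection error bound: |error| ≤ (b-a)/2^n
|error| ≤ (7 - 1)/2^14 = 6/2^14
|error| ≤ 0.0003662109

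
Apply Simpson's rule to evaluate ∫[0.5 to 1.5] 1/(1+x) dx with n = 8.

f(x) = 1/(1+x)
a = 0.5, b = 1.5, n = 8
h = (b - a)/n = 0.125000

Simpson's rule: (h/3)[f(x₀) + 4f(x₁) + 2f(x₂) + ... + f(xₙ)]

x_0 = 0.5000, f(x_0) = 0.666667, coefficient = 1
x_1 = 0.6250, f(x_1) = 0.615385, coefficient = 4
x_2 = 0.7500, f(x_2) = 0.571429, coefficient = 2
x_3 = 0.8750, f(x_3) = 0.533333, coefficient = 4
x_4 = 1.0000, f(x_4) = 0.500000, coefficient = 2
x_5 = 1.1250, f(x_5) = 0.470588, coefficient = 4
x_6 = 1.2500, f(x_6) = 0.444444, coefficient = 2
x_7 = 1.3750, f(x_7) = 0.421053, coefficient = 4
x_8 = 1.5000, f(x_8) = 0.400000, coefficient = 1

I ≈ (0.125000/3) × 12.259848 = 0.510827
Exact value: 0.510826
Error: 0.000001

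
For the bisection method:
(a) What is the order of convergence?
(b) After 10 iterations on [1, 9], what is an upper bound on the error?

(a) Bisection has linear (order 1) convergence; the error is halved each step.

(b) Error bound = (b-a)/2^n = (9 - 1)/2^{10}
    = 8/2^{10}

(a) 1 (linear); (b) error ≤ 7.81e-03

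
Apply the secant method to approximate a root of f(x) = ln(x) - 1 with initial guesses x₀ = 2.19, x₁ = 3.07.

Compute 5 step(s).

f(x) = ln(x) - 1
x₀ = 2.19, x₁ = 3.07

Secant formula: x_{n+1} = x_n - f(x_n)(x_n - x_{n-1})/(f(x_n) - f(x_{n-1}))

Iteration 1:
  f(2.190000) = -0.216098
  f(3.070000) = 0.121678
  x_2 = 3.070000 - 0.121678×(3.070000 - 2.190000)/(0.121678 - (-0.216098))
       = 2.752996
Iteration 2:
  f(3.070000) = 0.121678
  f(2.752996) = 0.012690
  x_3 = 2.752996 - 0.012690×(2.752996 - 3.070000)/(0.012690 - 0.121678)
       = 2.716086
Iteration 3:
  f(2.752996) = 0.012690
  f(2.716086) = -0.000808
  x_4 = 2.716086 - (-0.000808)×(2.716086 - 2.752996)/(-0.000808 - 0.012690)
       = 2.718296
Iteration 4:
  f(2.716086) = -0.000808
  f(2.718296) = 0.000005
  x_5 = 2.718296 - 0.000005×(2.718296 - 2.716086)/(0.000005 - (-0.000808))
       = 2.718282
Iteration 5:
  f(2.718296) = 0.000005
  f(2.718282) = 0.000000
  x_6 = 2.718282 - 0.000000×(2.718282 - 2.718296)/(0.000000 - 0.000005)
       = 2.718282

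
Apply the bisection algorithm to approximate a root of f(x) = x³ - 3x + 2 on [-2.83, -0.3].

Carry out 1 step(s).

f(x) = x³ - 3x + 2
Initial interval: [-2.83, -0.3]

Iteration 1:
  c_1 = (-2.830000 + (-0.300000))/2 = -1.565000
  f(c_1) = f(-1.565000) = 2.861963
  f(a) × f(c) < 0, new interval: [-2.830000, -1.565000]

After 1 iteration(s), the approximation is c_1 = -1.565000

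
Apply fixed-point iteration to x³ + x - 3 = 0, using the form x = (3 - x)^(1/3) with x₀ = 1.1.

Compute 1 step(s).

Equation: x³ + x - 3 = 0
Fixed-point form: x = (3 - x)^(1/3)
x₀ = 1.1

x_1 = g(1.100000) = 1.238562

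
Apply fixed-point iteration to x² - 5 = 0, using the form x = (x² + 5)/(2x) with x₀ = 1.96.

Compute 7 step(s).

Equation: x² - 5 = 0
Fixed-point form: x = (x² + 5)/(2x)
x₀ = 1.96

x_1 = g(1.960000) = 2.255510
x_2 = g(2.255510) = 2.236152
x_3 = g(2.236152) = 2.236068
x_4 = g(2.236068) = 2.236068
x_5 = g(2.236068) = 2.236068
x_6 = g(2.236068) = 2.236068
x_7 = g(2.236068) = 2.236068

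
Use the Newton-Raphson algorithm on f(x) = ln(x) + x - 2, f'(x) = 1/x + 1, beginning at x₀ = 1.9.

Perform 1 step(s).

f(x) = ln(x) + x - 2
f'(x) = 1/x + 1
x₀ = 1.9

Newton-Raphson formula: x_{n+1} = x_n - f(x_n)/f'(x_n)

Iteration 1:
  f(1.900000) = 0.541854
  f'(1.900000) = 1.526316
  x_1 = 1.900000 - 0.541854/1.526316 = 1.544992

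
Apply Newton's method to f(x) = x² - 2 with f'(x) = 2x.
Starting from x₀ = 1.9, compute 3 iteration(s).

f(x) = x² - 2
f'(x) = 2x
x₀ = 1.9

Newton-Raphson formula: x_{n+1} = x_n - f(x_n)/f'(x_n)

Iteration 1:
  f(1.900000) = 1.610000
  f'(1.900000) = 3.800000
  x_1 = 1.900000 - 1.610000/3.800000 = 1.476316
Iteration 2:
  f(1.476316) = 0.179508
  f'(1.476316) = 2.952632
  x_2 = 1.476316 - 0.179508/2.952632 = 1.415520
Iteration 3:
  f(1.415520) = 0.003696
  f'(1.415520) = 2.831039
  x_3 = 1.415520 - 0.003696/2.831039 = 1.414214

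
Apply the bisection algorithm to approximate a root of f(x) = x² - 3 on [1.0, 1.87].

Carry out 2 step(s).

f(x) = x² - 3
Initial interval: [1.0, 1.87]

Iteration 1:
  c_1 = (1.000000 + 1.870000)/2 = 1.435000
  f(c_1) = f(1.435000) = -0.940775
  f(a) × f(c) ≥ 0, new interval: [1.435000, 1.870000]
Iteration 2:
  c_2 = (1.435000 + 1.870000)/2 = 1.652500
  f(c_2) = f(1.652500) = -0.269244
  f(a) × f(c) ≥ 0, new interval: [1.652500, 1.870000]

After 2 iteration(s), the approximation is c_2 = 1.652500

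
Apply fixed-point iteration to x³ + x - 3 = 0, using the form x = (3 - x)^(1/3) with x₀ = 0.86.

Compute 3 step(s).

Equation: x³ + x - 3 = 0
Fixed-point form: x = (3 - x)^(1/3)
x₀ = 0.86

x_1 = g(0.860000) = 1.288659
x_2 = g(1.288659) = 1.196131
x_3 = g(1.196131) = 1.217311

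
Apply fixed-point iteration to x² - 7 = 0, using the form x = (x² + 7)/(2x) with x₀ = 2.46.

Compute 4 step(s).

Equation: x² - 7 = 0
Fixed-point form: x = (x² + 7)/(2x)
x₀ = 2.46

x_1 = g(2.460000) = 2.652764
x_2 = g(2.652764) = 2.645761
x_3 = g(2.645761) = 2.645751
x_4 = g(2.645751) = 2.645751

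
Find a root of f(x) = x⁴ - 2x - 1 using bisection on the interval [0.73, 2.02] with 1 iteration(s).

f(x) = x⁴ - 2x - 1
Initial interval: [0.73, 2.02]

Iteration 1:
  c_1 = (0.730000 + 2.020000)/2 = 1.375000
  f(c_1) = f(1.375000) = -0.175537
  f(a) × f(c) ≥ 0, new interval: [1.375000, 2.020000]

After 1 iteration(s), the approximation is c_1 = 1.375000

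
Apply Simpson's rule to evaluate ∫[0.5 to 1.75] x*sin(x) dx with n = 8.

f(x) = x*sin(x)
a = 0.5, b = 1.75, n = 8
h = (b - a)/n = 0.156250

Simpson's rule: (h/3)[f(x₀) + 4f(x₁) + 2f(x₂) + ... + f(xₙ)]

x_0 = 0.5000, f(x_0) = 0.239713, coefficient = 1
x_1 = 0.6562, f(x_1) = 0.400411, coefficient = 4
x_2 = 0.8125, f(x_2) = 0.589882, coefficient = 2
x_3 = 0.9688, f(x_3) = 0.798423, coefficient = 4
x_4 = 1.1250, f(x_4) = 1.015051, coefficient = 2
x_5 = 1.2812, f(x_5) = 1.227916, coefficient = 4
x_6 = 1.4375, f(x_6) = 1.424748, coefficient = 2
x_7 = 1.5938, f(x_7) = 1.593330, coefficient = 4
x_8 = 1.7500, f(x_8) = 1.721975, coefficient = 1

I ≈ (0.156250/3) × 24.101371 = 1.255280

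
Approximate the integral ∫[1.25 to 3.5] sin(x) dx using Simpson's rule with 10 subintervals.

f(x) = sin(x)
a = 1.25, b = 3.5, n = 10
h = (b - a)/n = 0.225000

Simpson's rule: (h/3)[f(x₀) + 4f(x₁) + 2f(x₂) + ... + f(xₙ)]

x_0 = 1.2500, f(x_0) = 0.948985, coefficient = 1
x_1 = 1.4750, f(x_1) = 0.995415, coefficient = 4
x_2 = 1.7000, f(x_2) = 0.991665, coefficient = 2
x_3 = 1.9250, f(x_3) = 0.937923, coefficient = 4
x_4 = 2.1500, f(x_4) = 0.836899, coefficient = 2
x_5 = 2.3750, f(x_5) = 0.693685, coefficient = 4
x_6 = 2.6000, f(x_6) = 0.515501, coefficient = 2
x_7 = 2.8250, f(x_7) = 0.311330, coefficient = 4
x_8 = 3.0500, f(x_8) = 0.091465, coefficient = 2
x_9 = 3.2750, f(x_9) = -0.133012, coefficient = 4
x_10 = 3.5000, f(x_10) = -0.350783, coefficient = 1

I ≈ (0.225000/3) × 16.690626 = 1.251797
Exact value: 1.251779
Error: 0.000018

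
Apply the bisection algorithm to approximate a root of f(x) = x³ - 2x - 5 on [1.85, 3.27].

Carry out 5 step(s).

f(x) = x³ - 2x - 5
Initial interval: [1.85, 3.27]

Iteration 1:
  c_1 = (1.850000 + 3.270000)/2 = 2.560000
  f(c_1) = f(2.560000) = 6.657216
  f(a) × f(c) < 0, new interval: [1.850000, 2.560000]
Iteration 2:
  c_2 = (1.850000 + 2.560000)/2 = 2.205000
  f(c_2) = f(2.205000) = 1.310765
  f(a) × f(c) < 0, new interval: [1.850000, 2.205000]
Iteration 3:
  c_3 = (1.850000 + 2.205000)/2 = 2.027500
  f(c_3) = f(2.027500) = -0.720442
  f(a) × f(c) ≥ 0, new interval: [2.027500, 2.205000]
Iteration 4:
  c_4 = (2.027500 + 2.205000)/2 = 2.116250
  f(c_4) = f(2.116250) = 0.245155
  f(a) × f(c) < 0, new interval: [2.027500, 2.116250]
Iteration 5:
  c_5 = (2.027500 + 2.116250)/2 = 2.071875
  f(c_5) = f(2.071875) = -0.249883
  f(a) × f(c) ≥ 0, new interval: [2.071875, 2.116250]

After 5 iteration(s), the approximation is c_5 = 2.071875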